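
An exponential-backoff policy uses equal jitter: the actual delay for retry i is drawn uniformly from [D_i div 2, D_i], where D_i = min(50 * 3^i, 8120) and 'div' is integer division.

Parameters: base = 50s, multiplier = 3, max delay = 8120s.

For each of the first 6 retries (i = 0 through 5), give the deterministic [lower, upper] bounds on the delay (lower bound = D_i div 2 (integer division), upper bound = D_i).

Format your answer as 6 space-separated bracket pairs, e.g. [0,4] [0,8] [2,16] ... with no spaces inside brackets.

Computing bounds per retry:
  i=0: D_i=min(50*3^0,8120)=50, bounds=[25,50]
  i=1: D_i=min(50*3^1,8120)=150, bounds=[75,150]
  i=2: D_i=min(50*3^2,8120)=450, bounds=[225,450]
  i=3: D_i=min(50*3^3,8120)=1350, bounds=[675,1350]
  i=4: D_i=min(50*3^4,8120)=4050, bounds=[2025,4050]
  i=5: D_i=min(50*3^5,8120)=8120, bounds=[4060,8120]

Answer: [25,50] [75,150] [225,450] [675,1350] [2025,4050] [4060,8120]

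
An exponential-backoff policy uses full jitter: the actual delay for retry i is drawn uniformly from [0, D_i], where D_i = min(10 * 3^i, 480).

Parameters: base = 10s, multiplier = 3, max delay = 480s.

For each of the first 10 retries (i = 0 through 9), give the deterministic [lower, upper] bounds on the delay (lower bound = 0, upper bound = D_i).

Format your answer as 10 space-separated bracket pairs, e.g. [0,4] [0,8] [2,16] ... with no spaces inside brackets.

Answer: [0,10] [0,30] [0,90] [0,270] [0,480] [0,480] [0,480] [0,480] [0,480] [0,480]

Derivation:
Computing bounds per retry:
  i=0: D_i=min(10*3^0,480)=10, bounds=[0,10]
  i=1: D_i=min(10*3^1,480)=30, bounds=[0,30]
  i=2: D_i=min(10*3^2,480)=90, bounds=[0,90]
  i=3: D_i=min(10*3^3,480)=270, bounds=[0,270]
  i=4: D_i=min(10*3^4,480)=480, bounds=[0,480]
  i=5: D_i=min(10*3^5,480)=480, bounds=[0,480]
  i=6: D_i=min(10*3^6,480)=480, bounds=[0,480]
  i=7: D_i=min(10*3^7,480)=480, bounds=[0,480]
  i=8: D_i=min(10*3^8,480)=480, bounds=[0,480]
  i=9: D_i=min(10*3^9,480)=480, bounds=[0,480]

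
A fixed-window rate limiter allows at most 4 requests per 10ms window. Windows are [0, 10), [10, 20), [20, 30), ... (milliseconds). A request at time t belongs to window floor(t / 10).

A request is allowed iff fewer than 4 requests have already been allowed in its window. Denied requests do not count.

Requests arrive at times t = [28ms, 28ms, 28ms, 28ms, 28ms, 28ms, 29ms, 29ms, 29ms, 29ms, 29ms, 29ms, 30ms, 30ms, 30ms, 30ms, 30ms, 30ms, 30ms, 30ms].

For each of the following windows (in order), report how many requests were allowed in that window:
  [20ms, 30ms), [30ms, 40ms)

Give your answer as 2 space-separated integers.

Answer: 4 4

Derivation:
Processing requests:
  req#1 t=28ms (window 2): ALLOW
  req#2 t=28ms (window 2): ALLOW
  req#3 t=28ms (window 2): ALLOW
  req#4 t=28ms (window 2): ALLOW
  req#5 t=28ms (window 2): DENY
  req#6 t=28ms (window 2): DENY
  req#7 t=29ms (window 2): DENY
  req#8 t=29ms (window 2): DENY
  req#9 t=29ms (window 2): DENY
  req#10 t=29ms (window 2): DENY
  req#11 t=29ms (window 2): DENY
  req#12 t=29ms (window 2): DENY
  req#13 t=30ms (window 3): ALLOW
  req#14 t=30ms (window 3): ALLOW
  req#15 t=30ms (window 3): ALLOW
  req#16 t=30ms (window 3): ALLOW
  req#17 t=30ms (window 3): DENY
  req#18 t=30ms (window 3): DENY
  req#19 t=30ms (window 3): DENY
  req#20 t=30ms (window 3): DENY

Allowed counts by window: 4 4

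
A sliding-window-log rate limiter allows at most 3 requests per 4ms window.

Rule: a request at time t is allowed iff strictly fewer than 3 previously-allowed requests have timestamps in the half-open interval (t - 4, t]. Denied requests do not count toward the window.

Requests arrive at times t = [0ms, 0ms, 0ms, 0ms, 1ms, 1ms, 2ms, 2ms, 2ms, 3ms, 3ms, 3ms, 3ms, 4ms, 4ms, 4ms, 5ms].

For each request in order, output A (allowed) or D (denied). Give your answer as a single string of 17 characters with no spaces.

Answer: AAADDDDDDDDDDAAAD

Derivation:
Tracking allowed requests in the window:
  req#1 t=0ms: ALLOW
  req#2 t=0ms: ALLOW
  req#3 t=0ms: ALLOW
  req#4 t=0ms: DENY
  req#5 t=1ms: DENY
  req#6 t=1ms: DENY
  req#7 t=2ms: DENY
  req#8 t=2ms: DENY
  req#9 t=2ms: DENY
  req#10 t=3ms: DENY
  req#11 t=3ms: DENY
  req#12 t=3ms: DENY
  req#13 t=3ms: DENY
  req#14 t=4ms: ALLOW
  req#15 t=4ms: ALLOW
  req#16 t=4ms: ALLOW
  req#17 t=5ms: DENY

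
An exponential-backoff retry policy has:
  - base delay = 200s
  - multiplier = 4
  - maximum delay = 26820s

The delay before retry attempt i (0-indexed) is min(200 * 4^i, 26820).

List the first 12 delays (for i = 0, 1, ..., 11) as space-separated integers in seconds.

Computing each delay:
  i=0: min(200*4^0, 26820) = 200
  i=1: min(200*4^1, 26820) = 800
  i=2: min(200*4^2, 26820) = 3200
  i=3: min(200*4^3, 26820) = 12800
  i=4: min(200*4^4, 26820) = 26820
  i=5: min(200*4^5, 26820) = 26820
  i=6: min(200*4^6, 26820) = 26820
  i=7: min(200*4^7, 26820) = 26820
  i=8: min(200*4^8, 26820) = 26820
  i=9: min(200*4^9, 26820) = 26820
  i=10: min(200*4^10, 26820) = 26820
  i=11: min(200*4^11, 26820) = 26820

Answer: 200 800 3200 12800 26820 26820 26820 26820 26820 26820 26820 26820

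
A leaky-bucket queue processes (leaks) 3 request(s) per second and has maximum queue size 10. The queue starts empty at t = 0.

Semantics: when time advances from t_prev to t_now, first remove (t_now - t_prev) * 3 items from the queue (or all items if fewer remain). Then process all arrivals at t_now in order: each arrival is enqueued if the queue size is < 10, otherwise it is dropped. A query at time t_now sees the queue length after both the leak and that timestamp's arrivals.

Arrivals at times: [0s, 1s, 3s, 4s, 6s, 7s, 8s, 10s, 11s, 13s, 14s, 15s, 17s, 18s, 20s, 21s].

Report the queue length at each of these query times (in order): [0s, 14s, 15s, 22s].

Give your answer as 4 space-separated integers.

Answer: 1 1 1 0

Derivation:
Queue lengths at query times:
  query t=0s: backlog = 1
  query t=14s: backlog = 1
  query t=15s: backlog = 1
  query t=22s: backlog = 0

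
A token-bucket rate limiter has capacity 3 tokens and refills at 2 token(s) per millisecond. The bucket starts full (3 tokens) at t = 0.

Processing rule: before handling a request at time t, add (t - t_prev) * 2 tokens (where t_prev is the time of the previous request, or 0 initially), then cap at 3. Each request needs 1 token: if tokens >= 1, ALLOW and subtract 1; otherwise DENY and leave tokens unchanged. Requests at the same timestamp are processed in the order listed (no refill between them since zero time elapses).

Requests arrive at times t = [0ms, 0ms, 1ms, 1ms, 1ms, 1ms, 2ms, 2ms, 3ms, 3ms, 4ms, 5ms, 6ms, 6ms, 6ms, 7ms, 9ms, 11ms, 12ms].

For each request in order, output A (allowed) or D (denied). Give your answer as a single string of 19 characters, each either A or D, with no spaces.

Simulating step by step:
  req#1 t=0ms: ALLOW
  req#2 t=0ms: ALLOW
  req#3 t=1ms: ALLOW
  req#4 t=1ms: ALLOW
  req#5 t=1ms: ALLOW
  req#6 t=1ms: DENY
  req#7 t=2ms: ALLOW
  req#8 t=2ms: ALLOW
  req#9 t=3ms: ALLOW
  req#10 t=3ms: ALLOW
  req#11 t=4ms: ALLOW
  req#12 t=5ms: ALLOW
  req#13 t=6ms: ALLOW
  req#14 t=6ms: ALLOW
  req#15 t=6ms: ALLOW
  req#16 t=7ms: ALLOW
  req#17 t=9ms: ALLOW
  req#18 t=11ms: ALLOW
  req#19 t=12ms: ALLOW

Answer: AAAAADAAAAAAAAAAAAA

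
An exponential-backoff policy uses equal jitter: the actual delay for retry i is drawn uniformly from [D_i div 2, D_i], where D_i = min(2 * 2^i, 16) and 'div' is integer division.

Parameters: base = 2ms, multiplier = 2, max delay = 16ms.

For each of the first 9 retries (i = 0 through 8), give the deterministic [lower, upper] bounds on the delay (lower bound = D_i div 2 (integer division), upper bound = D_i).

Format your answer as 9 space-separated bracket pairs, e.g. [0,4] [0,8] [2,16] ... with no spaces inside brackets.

Computing bounds per retry:
  i=0: D_i=min(2*2^0,16)=2, bounds=[1,2]
  i=1: D_i=min(2*2^1,16)=4, bounds=[2,4]
  i=2: D_i=min(2*2^2,16)=8, bounds=[4,8]
  i=3: D_i=min(2*2^3,16)=16, bounds=[8,16]
  i=4: D_i=min(2*2^4,16)=16, bounds=[8,16]
  i=5: D_i=min(2*2^5,16)=16, bounds=[8,16]
  i=6: D_i=min(2*2^6,16)=16, bounds=[8,16]
  i=7: D_i=min(2*2^7,16)=16, bounds=[8,16]
  i=8: D_i=min(2*2^8,16)=16, bounds=[8,16]

Answer: [1,2] [2,4] [4,8] [8,16] [8,16] [8,16] [8,16] [8,16] [8,16]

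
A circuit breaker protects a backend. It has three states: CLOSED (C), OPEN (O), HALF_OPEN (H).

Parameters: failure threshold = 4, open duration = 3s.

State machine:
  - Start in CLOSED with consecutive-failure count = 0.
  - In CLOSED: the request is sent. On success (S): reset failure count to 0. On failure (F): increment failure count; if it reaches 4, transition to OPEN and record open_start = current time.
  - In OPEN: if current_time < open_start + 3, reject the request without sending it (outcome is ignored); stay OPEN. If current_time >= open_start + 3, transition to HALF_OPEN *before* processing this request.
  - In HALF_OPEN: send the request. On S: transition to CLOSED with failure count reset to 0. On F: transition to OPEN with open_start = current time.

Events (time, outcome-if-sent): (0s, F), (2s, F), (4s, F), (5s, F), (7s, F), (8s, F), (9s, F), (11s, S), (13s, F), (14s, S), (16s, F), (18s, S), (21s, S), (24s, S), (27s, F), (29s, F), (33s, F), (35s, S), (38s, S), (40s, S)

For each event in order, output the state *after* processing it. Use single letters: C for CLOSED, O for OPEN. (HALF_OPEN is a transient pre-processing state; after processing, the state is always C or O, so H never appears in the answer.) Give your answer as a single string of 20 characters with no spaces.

State after each event:
  event#1 t=0s outcome=F: state=CLOSED
  event#2 t=2s outcome=F: state=CLOSED
  event#3 t=4s outcome=F: state=CLOSED
  event#4 t=5s outcome=F: state=OPEN
  event#5 t=7s outcome=F: state=OPEN
  event#6 t=8s outcome=F: state=OPEN
  event#7 t=9s outcome=F: state=OPEN
  event#8 t=11s outcome=S: state=CLOSED
  event#9 t=13s outcome=F: state=CLOSED
  event#10 t=14s outcome=S: state=CLOSED
  event#11 t=16s outcome=F: state=CLOSED
  event#12 t=18s outcome=S: state=CLOSED
  event#13 t=21s outcome=S: state=CLOSED
  event#14 t=24s outcome=S: state=CLOSED
  event#15 t=27s outcome=F: state=CLOSED
  event#16 t=29s outcome=F: state=CLOSED
  event#17 t=33s outcome=F: state=CLOSED
  event#18 t=35s outcome=S: state=CLOSED
  event#19 t=38s outcome=S: state=CLOSED
  event#20 t=40s outcome=S: state=CLOSED

Answer: CCCOOOOCCCCCCCCCCCCC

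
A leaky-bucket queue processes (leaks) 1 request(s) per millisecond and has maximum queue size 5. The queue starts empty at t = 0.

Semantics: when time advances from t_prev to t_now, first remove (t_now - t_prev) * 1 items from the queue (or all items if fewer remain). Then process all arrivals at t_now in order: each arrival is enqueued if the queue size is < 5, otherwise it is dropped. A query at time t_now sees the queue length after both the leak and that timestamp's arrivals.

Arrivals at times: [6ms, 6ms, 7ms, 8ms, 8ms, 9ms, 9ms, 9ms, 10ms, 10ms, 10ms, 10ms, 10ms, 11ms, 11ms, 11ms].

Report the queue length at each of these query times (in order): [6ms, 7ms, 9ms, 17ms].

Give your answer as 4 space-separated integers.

Answer: 2 2 5 0

Derivation:
Queue lengths at query times:
  query t=6ms: backlog = 2
  query t=7ms: backlog = 2
  query t=9ms: backlog = 5
  query t=17ms: backlog = 0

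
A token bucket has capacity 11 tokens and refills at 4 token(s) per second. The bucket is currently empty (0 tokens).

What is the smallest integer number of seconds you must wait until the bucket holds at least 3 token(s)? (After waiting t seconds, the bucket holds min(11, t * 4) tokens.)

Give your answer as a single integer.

Need t * 4 >= 3, so t >= 3/4.
Smallest integer t = ceil(3/4) = 1.

Answer: 1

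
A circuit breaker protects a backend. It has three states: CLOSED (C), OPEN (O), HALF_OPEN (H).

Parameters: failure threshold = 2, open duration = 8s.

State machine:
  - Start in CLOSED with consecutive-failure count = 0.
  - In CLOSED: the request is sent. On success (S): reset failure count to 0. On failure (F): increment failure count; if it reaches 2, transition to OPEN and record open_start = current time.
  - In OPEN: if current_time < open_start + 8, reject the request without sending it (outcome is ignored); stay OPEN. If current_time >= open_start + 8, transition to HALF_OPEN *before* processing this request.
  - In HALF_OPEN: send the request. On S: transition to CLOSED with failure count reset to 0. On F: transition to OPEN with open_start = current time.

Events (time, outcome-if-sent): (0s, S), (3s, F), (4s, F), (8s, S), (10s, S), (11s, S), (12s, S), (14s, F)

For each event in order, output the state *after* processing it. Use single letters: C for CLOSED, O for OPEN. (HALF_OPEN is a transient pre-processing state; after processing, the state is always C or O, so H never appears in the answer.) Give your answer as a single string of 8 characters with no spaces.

Answer: CCOOOOCC

Derivation:
State after each event:
  event#1 t=0s outcome=S: state=CLOSED
  event#2 t=3s outcome=F: state=CLOSED
  event#3 t=4s outcome=F: state=OPEN
  event#4 t=8s outcome=S: state=OPEN
  event#5 t=10s outcome=S: state=OPEN
  event#6 t=11s outcome=S: state=OPEN
  event#7 t=12s outcome=S: state=CLOSED
  event#8 t=14s outcome=F: state=CLOSED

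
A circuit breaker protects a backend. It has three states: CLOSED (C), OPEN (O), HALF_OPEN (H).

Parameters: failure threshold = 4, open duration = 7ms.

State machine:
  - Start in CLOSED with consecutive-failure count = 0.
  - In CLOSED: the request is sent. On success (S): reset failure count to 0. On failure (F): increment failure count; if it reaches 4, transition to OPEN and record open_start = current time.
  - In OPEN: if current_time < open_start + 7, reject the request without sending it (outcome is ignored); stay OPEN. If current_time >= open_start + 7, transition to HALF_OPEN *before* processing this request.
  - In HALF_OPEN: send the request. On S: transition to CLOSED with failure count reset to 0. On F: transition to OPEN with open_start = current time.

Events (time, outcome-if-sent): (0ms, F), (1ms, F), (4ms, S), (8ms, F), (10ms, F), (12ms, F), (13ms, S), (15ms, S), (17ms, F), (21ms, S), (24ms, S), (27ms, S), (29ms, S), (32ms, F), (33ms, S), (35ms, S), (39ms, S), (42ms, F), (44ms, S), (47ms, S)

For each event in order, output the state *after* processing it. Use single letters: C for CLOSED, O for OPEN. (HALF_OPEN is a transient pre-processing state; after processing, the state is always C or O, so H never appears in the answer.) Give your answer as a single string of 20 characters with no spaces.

Answer: CCCCCCCCCCCCCCCCCCCC

Derivation:
State after each event:
  event#1 t=0ms outcome=F: state=CLOSED
  event#2 t=1ms outcome=F: state=CLOSED
  event#3 t=4ms outcome=S: state=CLOSED
  event#4 t=8ms outcome=F: state=CLOSED
  event#5 t=10ms outcome=F: state=CLOSED
  event#6 t=12ms outcome=F: state=CLOSED
  event#7 t=13ms outcome=S: state=CLOSED
  event#8 t=15ms outcome=S: state=CLOSED
  event#9 t=17ms outcome=F: state=CLOSED
  event#10 t=21ms outcome=S: state=CLOSED
  event#11 t=24ms outcome=S: state=CLOSED
  event#12 t=27ms outcome=S: state=CLOSED
  event#13 t=29ms outcome=S: state=CLOSED
  event#14 t=32ms outcome=F: state=CLOSED
  event#15 t=33ms outcome=S: state=CLOSED
  event#16 t=35ms outcome=S: state=CLOSED
  event#17 t=39ms outcome=S: state=CLOSED
  event#18 t=42ms outcome=F: state=CLOSED
  event#19 t=44ms outcome=S: state=CLOSED
  event#20 t=47ms outcome=S: state=CLOSED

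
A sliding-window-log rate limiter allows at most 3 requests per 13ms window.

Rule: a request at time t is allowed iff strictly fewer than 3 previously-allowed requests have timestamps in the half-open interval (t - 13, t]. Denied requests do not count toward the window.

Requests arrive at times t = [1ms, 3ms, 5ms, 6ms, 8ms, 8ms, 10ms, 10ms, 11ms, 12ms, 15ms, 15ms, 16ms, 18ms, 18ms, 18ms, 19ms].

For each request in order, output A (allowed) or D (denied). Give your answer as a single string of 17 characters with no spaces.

Tracking allowed requests in the window:
  req#1 t=1ms: ALLOW
  req#2 t=3ms: ALLOW
  req#3 t=5ms: ALLOW
  req#4 t=6ms: DENY
  req#5 t=8ms: DENY
  req#6 t=8ms: DENY
  req#7 t=10ms: DENY
  req#8 t=10ms: DENY
  req#9 t=11ms: DENY
  req#10 t=12ms: DENY
  req#11 t=15ms: ALLOW
  req#12 t=15ms: DENY
  req#13 t=16ms: ALLOW
  req#14 t=18ms: ALLOW
  req#15 t=18ms: DENY
  req#16 t=18ms: DENY
  req#17 t=19ms: DENY

Answer: AAADDDDDDDADAADDD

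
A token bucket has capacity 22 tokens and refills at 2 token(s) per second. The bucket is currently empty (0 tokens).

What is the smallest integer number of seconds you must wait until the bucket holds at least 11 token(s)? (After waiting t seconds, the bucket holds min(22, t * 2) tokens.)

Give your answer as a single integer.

Need t * 2 >= 11, so t >= 11/2.
Smallest integer t = ceil(11/2) = 6.

Answer: 6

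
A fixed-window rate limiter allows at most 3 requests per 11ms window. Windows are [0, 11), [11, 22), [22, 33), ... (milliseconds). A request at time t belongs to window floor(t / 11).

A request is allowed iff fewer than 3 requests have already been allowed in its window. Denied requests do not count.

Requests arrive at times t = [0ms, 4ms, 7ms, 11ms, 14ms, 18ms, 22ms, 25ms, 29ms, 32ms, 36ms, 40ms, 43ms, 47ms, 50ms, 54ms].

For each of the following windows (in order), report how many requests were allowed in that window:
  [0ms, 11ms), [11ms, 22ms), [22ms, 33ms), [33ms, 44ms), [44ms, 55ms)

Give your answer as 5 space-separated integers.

Processing requests:
  req#1 t=0ms (window 0): ALLOW
  req#2 t=4ms (window 0): ALLOW
  req#3 t=7ms (window 0): ALLOW
  req#4 t=11ms (window 1): ALLOW
  req#5 t=14ms (window 1): ALLOW
  req#6 t=18ms (window 1): ALLOW
  req#7 t=22ms (window 2): ALLOW
  req#8 t=25ms (window 2): ALLOW
  req#9 t=29ms (window 2): ALLOW
  req#10 t=32ms (window 2): DENY
  req#11 t=36ms (window 3): ALLOW
  req#12 t=40ms (window 3): ALLOW
  req#13 t=43ms (window 3): ALLOW
  req#14 t=47ms (window 4): ALLOW
  req#15 t=50ms (window 4): ALLOW
  req#16 t=54ms (window 4): ALLOW

Allowed counts by window: 3 3 3 3 3

Answer: 3 3 3 3 3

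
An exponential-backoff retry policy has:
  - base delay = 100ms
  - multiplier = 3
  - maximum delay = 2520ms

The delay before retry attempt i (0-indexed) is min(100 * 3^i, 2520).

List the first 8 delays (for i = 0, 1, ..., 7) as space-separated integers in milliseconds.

Computing each delay:
  i=0: min(100*3^0, 2520) = 100
  i=1: min(100*3^1, 2520) = 300
  i=2: min(100*3^2, 2520) = 900
  i=3: min(100*3^3, 2520) = 2520
  i=4: min(100*3^4, 2520) = 2520
  i=5: min(100*3^5, 2520) = 2520
  i=6: min(100*3^6, 2520) = 2520
  i=7: min(100*3^7, 2520) = 2520

Answer: 100 300 900 2520 2520 2520 2520 2520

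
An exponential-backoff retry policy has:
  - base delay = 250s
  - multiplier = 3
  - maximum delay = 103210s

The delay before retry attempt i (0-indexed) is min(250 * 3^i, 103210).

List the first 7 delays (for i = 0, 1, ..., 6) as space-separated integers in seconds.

Answer: 250 750 2250 6750 20250 60750 103210

Derivation:
Computing each delay:
  i=0: min(250*3^0, 103210) = 250
  i=1: min(250*3^1, 103210) = 750
  i=2: min(250*3^2, 103210) = 2250
  i=3: min(250*3^3, 103210) = 6750
  i=4: min(250*3^4, 103210) = 20250
  i=5: min(250*3^5, 103210) = 60750
  i=6: min(250*3^6, 103210) = 103210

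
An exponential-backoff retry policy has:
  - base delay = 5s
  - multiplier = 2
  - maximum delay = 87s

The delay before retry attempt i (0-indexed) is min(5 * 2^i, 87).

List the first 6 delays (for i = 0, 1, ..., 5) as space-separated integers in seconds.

Computing each delay:
  i=0: min(5*2^0, 87) = 5
  i=1: min(5*2^1, 87) = 10
  i=2: min(5*2^2, 87) = 20
  i=3: min(5*2^3, 87) = 40
  i=4: min(5*2^4, 87) = 80
  i=5: min(5*2^5, 87) = 87

Answer: 5 10 20 40 80 87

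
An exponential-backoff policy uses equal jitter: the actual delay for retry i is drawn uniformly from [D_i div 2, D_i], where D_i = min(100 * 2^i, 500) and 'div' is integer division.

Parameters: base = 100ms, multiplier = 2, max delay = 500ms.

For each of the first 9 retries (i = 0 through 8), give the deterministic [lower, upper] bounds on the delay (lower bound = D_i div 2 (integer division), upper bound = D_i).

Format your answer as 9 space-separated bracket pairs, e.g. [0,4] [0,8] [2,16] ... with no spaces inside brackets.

Answer: [50,100] [100,200] [200,400] [250,500] [250,500] [250,500] [250,500] [250,500] [250,500]

Derivation:
Computing bounds per retry:
  i=0: D_i=min(100*2^0,500)=100, bounds=[50,100]
  i=1: D_i=min(100*2^1,500)=200, bounds=[100,200]
  i=2: D_i=min(100*2^2,500)=400, bounds=[200,400]
  i=3: D_i=min(100*2^3,500)=500, bounds=[250,500]
  i=4: D_i=min(100*2^4,500)=500, bounds=[250,500]
  i=5: D_i=min(100*2^5,500)=500, bounds=[250,500]
  i=6: D_i=min(100*2^6,500)=500, bounds=[250,500]
  i=7: D_i=min(100*2^7,500)=500, bounds=[250,500]
  i=8: D_i=min(100*2^8,500)=500, bounds=[250,500]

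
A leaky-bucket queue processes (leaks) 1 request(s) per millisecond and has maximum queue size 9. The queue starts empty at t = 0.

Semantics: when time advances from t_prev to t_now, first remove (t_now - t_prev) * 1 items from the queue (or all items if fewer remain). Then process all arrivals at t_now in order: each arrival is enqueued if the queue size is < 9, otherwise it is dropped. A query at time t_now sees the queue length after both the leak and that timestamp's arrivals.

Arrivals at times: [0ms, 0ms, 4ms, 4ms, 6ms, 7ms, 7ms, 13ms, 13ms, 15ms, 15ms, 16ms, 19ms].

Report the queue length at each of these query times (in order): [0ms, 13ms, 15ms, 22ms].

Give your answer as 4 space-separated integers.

Queue lengths at query times:
  query t=0ms: backlog = 2
  query t=13ms: backlog = 2
  query t=15ms: backlog = 2
  query t=22ms: backlog = 0

Answer: 2 2 2 0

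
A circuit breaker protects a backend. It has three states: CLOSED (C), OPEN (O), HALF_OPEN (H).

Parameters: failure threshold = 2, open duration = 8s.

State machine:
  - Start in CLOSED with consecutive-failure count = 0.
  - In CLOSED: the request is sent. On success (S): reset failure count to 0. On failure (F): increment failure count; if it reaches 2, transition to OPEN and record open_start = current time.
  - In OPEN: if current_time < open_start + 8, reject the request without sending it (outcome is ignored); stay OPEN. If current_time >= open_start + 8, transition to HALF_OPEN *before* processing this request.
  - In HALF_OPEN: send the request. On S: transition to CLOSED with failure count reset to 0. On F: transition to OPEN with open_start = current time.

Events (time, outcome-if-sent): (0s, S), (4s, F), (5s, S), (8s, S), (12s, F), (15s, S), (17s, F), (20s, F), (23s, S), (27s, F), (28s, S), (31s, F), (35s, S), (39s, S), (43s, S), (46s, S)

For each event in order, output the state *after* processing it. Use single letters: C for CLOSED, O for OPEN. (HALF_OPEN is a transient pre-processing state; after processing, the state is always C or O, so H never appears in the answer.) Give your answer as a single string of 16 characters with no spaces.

State after each event:
  event#1 t=0s outcome=S: state=CLOSED
  event#2 t=4s outcome=F: state=CLOSED
  event#3 t=5s outcome=S: state=CLOSED
  event#4 t=8s outcome=S: state=CLOSED
  event#5 t=12s outcome=F: state=CLOSED
  event#6 t=15s outcome=S: state=CLOSED
  event#7 t=17s outcome=F: state=CLOSED
  event#8 t=20s outcome=F: state=OPEN
  event#9 t=23s outcome=S: state=OPEN
  event#10 t=27s outcome=F: state=OPEN
  event#11 t=28s outcome=S: state=CLOSED
  event#12 t=31s outcome=F: state=CLOSED
  event#13 t=35s outcome=S: state=CLOSED
  event#14 t=39s outcome=S: state=CLOSED
  event#15 t=43s outcome=S: state=CLOSED
  event#16 t=46s outcome=S: state=CLOSED

Answer: CCCCCCCOOOCCCCCC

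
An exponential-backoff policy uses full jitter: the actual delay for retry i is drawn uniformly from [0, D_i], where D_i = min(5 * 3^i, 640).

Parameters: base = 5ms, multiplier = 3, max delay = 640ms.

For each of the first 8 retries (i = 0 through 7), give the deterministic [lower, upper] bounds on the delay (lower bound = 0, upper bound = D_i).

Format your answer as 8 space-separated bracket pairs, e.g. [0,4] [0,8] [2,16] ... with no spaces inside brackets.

Answer: [0,5] [0,15] [0,45] [0,135] [0,405] [0,640] [0,640] [0,640]

Derivation:
Computing bounds per retry:
  i=0: D_i=min(5*3^0,640)=5, bounds=[0,5]
  i=1: D_i=min(5*3^1,640)=15, bounds=[0,15]
  i=2: D_i=min(5*3^2,640)=45, bounds=[0,45]
  i=3: D_i=min(5*3^3,640)=135, bounds=[0,135]
  i=4: D_i=min(5*3^4,640)=405, bounds=[0,405]
  i=5: D_i=min(5*3^5,640)=640, bounds=[0,640]
  i=6: D_i=min(5*3^6,640)=640, bounds=[0,640]
  i=7: D_i=min(5*3^7,640)=640, bounds=[0,640]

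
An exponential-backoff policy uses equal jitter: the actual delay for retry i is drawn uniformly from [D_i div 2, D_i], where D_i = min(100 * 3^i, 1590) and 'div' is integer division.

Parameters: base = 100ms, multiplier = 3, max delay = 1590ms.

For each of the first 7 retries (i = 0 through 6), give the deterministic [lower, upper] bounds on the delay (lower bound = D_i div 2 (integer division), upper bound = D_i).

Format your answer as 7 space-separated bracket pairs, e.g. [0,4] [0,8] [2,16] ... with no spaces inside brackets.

Answer: [50,100] [150,300] [450,900] [795,1590] [795,1590] [795,1590] [795,1590]

Derivation:
Computing bounds per retry:
  i=0: D_i=min(100*3^0,1590)=100, bounds=[50,100]
  i=1: D_i=min(100*3^1,1590)=300, bounds=[150,300]
  i=2: D_i=min(100*3^2,1590)=900, bounds=[450,900]
  i=3: D_i=min(100*3^3,1590)=1590, bounds=[795,1590]
  i=4: D_i=min(100*3^4,1590)=1590, bounds=[795,1590]
  i=5: D_i=min(100*3^5,1590)=1590, bounds=[795,1590]
  i=6: D_i=min(100*3^6,1590)=1590, bounds=[795,1590]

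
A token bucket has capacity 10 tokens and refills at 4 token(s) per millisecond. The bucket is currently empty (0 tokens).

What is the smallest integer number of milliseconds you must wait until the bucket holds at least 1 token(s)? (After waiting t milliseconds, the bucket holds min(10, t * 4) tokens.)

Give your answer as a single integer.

Need t * 4 >= 1, so t >= 1/4.
Smallest integer t = ceil(1/4) = 1.

Answer: 1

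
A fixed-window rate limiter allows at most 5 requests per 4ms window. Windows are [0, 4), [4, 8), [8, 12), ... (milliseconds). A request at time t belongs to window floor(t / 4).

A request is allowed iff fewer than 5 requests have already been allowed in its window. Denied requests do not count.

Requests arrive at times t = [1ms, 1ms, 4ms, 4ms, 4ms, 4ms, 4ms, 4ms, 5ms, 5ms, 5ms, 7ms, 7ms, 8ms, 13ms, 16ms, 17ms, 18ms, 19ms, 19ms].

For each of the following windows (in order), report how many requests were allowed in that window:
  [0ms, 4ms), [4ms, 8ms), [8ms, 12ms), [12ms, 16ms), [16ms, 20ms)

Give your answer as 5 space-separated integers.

Processing requests:
  req#1 t=1ms (window 0): ALLOW
  req#2 t=1ms (window 0): ALLOW
  req#3 t=4ms (window 1): ALLOW
  req#4 t=4ms (window 1): ALLOW
  req#5 t=4ms (window 1): ALLOW
  req#6 t=4ms (window 1): ALLOW
  req#7 t=4ms (window 1): ALLOW
  req#8 t=4ms (window 1): DENY
  req#9 t=5ms (window 1): DENY
  req#10 t=5ms (window 1): DENY
  req#11 t=5ms (window 1): DENY
  req#12 t=7ms (window 1): DENY
  req#13 t=7ms (window 1): DENY
  req#14 t=8ms (window 2): ALLOW
  req#15 t=13ms (window 3): ALLOW
  req#16 t=16ms (window 4): ALLOW
  req#17 t=17ms (window 4): ALLOW
  req#18 t=18ms (window 4): ALLOW
  req#19 t=19ms (window 4): ALLOW
  req#20 t=19ms (window 4): ALLOW

Allowed counts by window: 2 5 1 1 5

Answer: 2 5 1 1 5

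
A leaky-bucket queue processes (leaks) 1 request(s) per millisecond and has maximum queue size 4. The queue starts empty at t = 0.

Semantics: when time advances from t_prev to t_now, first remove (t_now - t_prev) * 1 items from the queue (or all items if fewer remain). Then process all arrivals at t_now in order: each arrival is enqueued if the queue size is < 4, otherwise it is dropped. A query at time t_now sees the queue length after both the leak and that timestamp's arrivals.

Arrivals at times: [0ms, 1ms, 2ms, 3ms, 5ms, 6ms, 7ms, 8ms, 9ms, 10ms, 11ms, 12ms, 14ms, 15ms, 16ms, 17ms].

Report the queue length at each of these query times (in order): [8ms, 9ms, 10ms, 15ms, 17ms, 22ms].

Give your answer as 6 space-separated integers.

Answer: 1 1 1 1 1 0

Derivation:
Queue lengths at query times:
  query t=8ms: backlog = 1
  query t=9ms: backlog = 1
  query t=10ms: backlog = 1
  query t=15ms: backlog = 1
  query t=17ms: backlog = 1
  query t=22ms: backlog = 0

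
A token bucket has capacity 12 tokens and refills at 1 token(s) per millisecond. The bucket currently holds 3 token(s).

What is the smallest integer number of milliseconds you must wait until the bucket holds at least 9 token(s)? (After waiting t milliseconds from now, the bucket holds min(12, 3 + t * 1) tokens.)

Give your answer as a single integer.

Answer: 6

Derivation:
Need 3 + t * 1 >= 9, so t >= 6/1.
Smallest integer t = ceil(6/1) = 6.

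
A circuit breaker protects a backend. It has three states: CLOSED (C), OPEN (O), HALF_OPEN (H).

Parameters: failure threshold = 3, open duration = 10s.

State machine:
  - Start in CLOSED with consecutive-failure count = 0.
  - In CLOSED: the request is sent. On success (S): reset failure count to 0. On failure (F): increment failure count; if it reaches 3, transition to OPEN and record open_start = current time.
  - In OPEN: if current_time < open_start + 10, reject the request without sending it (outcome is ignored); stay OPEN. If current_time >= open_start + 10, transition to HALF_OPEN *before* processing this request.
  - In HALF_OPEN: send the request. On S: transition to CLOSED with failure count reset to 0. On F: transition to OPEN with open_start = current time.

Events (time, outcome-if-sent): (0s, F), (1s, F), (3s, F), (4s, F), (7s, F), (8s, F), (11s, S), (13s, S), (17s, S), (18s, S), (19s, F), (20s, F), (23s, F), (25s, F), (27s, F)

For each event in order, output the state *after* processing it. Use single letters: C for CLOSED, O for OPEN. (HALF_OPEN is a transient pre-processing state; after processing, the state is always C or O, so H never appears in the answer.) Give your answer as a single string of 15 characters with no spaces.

State after each event:
  event#1 t=0s outcome=F: state=CLOSED
  event#2 t=1s outcome=F: state=CLOSED
  event#3 t=3s outcome=F: state=OPEN
  event#4 t=4s outcome=F: state=OPEN
  event#5 t=7s outcome=F: state=OPEN
  event#6 t=8s outcome=F: state=OPEN
  event#7 t=11s outcome=S: state=OPEN
  event#8 t=13s outcome=S: state=CLOSED
  event#9 t=17s outcome=S: state=CLOSED
  event#10 t=18s outcome=S: state=CLOSED
  event#11 t=19s outcome=F: state=CLOSED
  event#12 t=20s outcome=F: state=CLOSED
  event#13 t=23s outcome=F: state=OPEN
  event#14 t=25s outcome=F: state=OPEN
  event#15 t=27s outcome=F: state=OPEN

Answer: CCOOOOOCCCCCOOO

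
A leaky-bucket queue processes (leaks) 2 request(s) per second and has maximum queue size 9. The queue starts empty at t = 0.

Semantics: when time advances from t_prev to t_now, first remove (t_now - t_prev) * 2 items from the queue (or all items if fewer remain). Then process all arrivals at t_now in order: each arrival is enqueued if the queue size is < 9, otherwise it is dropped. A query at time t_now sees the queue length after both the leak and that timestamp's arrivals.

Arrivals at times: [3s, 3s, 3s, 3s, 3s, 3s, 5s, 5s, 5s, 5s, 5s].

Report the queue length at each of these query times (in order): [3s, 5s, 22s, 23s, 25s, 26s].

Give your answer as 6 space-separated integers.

Queue lengths at query times:
  query t=3s: backlog = 6
  query t=5s: backlog = 7
  query t=22s: backlog = 0
  query t=23s: backlog = 0
  query t=25s: backlog = 0
  query t=26s: backlog = 0

Answer: 6 7 0 0 0 0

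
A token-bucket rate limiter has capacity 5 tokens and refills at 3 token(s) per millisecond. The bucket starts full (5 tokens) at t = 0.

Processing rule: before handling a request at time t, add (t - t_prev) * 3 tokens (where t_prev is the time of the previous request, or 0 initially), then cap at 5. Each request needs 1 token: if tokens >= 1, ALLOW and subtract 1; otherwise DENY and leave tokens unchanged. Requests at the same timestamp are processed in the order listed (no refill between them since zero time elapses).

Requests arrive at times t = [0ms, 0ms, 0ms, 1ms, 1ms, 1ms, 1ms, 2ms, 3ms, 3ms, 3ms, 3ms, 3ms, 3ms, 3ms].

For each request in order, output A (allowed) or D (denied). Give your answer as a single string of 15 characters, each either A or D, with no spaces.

Simulating step by step:
  req#1 t=0ms: ALLOW
  req#2 t=0ms: ALLOW
  req#3 t=0ms: ALLOW
  req#4 t=1ms: ALLOW
  req#5 t=1ms: ALLOW
  req#6 t=1ms: ALLOW
  req#7 t=1ms: ALLOW
  req#8 t=2ms: ALLOW
  req#9 t=3ms: ALLOW
  req#10 t=3ms: ALLOW
  req#11 t=3ms: ALLOW
  req#12 t=3ms: ALLOW
  req#13 t=3ms: ALLOW
  req#14 t=3ms: DENY
  req#15 t=3ms: DENY

Answer: AAAAAAAAAAAAADD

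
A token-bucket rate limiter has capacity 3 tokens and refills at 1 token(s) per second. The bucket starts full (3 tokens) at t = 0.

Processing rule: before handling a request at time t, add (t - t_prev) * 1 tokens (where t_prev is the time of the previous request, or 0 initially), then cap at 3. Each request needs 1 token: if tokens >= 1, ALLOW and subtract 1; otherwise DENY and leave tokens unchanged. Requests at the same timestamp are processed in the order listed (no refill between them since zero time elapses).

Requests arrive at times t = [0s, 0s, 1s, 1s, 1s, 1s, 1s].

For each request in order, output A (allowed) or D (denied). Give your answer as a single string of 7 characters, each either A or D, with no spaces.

Answer: AAAADDD

Derivation:
Simulating step by step:
  req#1 t=0s: ALLOW
  req#2 t=0s: ALLOW
  req#3 t=1s: ALLOW
  req#4 t=1s: ALLOW
  req#5 t=1s: DENY
  req#6 t=1s: DENY
  req#7 t=1s: DENY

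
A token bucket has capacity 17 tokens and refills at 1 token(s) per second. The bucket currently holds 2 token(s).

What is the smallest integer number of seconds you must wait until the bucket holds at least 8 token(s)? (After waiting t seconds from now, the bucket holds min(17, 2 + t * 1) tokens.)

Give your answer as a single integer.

Answer: 6

Derivation:
Need 2 + t * 1 >= 8, so t >= 6/1.
Smallest integer t = ceil(6/1) = 6.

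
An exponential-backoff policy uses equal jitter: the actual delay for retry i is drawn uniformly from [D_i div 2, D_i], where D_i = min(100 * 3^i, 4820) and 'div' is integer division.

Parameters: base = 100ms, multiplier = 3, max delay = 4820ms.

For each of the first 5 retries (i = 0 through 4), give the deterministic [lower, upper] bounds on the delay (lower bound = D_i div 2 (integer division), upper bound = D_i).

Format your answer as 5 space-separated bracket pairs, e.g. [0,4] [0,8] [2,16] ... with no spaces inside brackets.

Computing bounds per retry:
  i=0: D_i=min(100*3^0,4820)=100, bounds=[50,100]
  i=1: D_i=min(100*3^1,4820)=300, bounds=[150,300]
  i=2: D_i=min(100*3^2,4820)=900, bounds=[450,900]
  i=3: D_i=min(100*3^3,4820)=2700, bounds=[1350,2700]
  i=4: D_i=min(100*3^4,4820)=4820, bounds=[2410,4820]

Answer: [50,100] [150,300] [450,900] [1350,2700] [2410,4820]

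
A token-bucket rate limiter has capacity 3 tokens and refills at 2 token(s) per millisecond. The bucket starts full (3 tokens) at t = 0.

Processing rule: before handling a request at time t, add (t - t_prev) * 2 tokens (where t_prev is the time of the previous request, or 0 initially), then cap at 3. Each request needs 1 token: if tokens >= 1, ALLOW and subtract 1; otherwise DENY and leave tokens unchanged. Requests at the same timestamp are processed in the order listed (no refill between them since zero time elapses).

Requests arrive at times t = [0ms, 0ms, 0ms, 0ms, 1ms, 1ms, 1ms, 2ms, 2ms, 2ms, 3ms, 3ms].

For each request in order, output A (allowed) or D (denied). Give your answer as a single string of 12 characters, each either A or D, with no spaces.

Simulating step by step:
  req#1 t=0ms: ALLOW
  req#2 t=0ms: ALLOW
  req#3 t=0ms: ALLOW
  req#4 t=0ms: DENY
  req#5 t=1ms: ALLOW
  req#6 t=1ms: ALLOW
  req#7 t=1ms: DENY
  req#8 t=2ms: ALLOW
  req#9 t=2ms: ALLOW
  req#10 t=2ms: DENY
  req#11 t=3ms: ALLOW
  req#12 t=3ms: ALLOW

Answer: AAADAADAADAA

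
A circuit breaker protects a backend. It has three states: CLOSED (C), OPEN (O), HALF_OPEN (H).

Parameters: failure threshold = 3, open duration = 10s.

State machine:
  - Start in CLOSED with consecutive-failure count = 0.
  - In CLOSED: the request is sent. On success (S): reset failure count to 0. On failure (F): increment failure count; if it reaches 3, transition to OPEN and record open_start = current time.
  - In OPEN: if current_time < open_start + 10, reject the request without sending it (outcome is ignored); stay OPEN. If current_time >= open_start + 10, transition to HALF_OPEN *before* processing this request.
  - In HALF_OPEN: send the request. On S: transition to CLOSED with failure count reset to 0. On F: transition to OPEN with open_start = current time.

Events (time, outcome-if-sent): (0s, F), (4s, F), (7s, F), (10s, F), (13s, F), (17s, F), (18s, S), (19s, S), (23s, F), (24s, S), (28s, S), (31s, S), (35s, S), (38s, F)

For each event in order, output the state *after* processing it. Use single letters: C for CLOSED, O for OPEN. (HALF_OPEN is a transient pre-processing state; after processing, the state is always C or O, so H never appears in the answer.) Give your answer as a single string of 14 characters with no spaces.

State after each event:
  event#1 t=0s outcome=F: state=CLOSED
  event#2 t=4s outcome=F: state=CLOSED
  event#3 t=7s outcome=F: state=OPEN
  event#4 t=10s outcome=F: state=OPEN
  event#5 t=13s outcome=F: state=OPEN
  event#6 t=17s outcome=F: state=OPEN
  event#7 t=18s outcome=S: state=OPEN
  event#8 t=19s outcome=S: state=OPEN
  event#9 t=23s outcome=F: state=OPEN
  event#10 t=24s outcome=S: state=OPEN
  event#11 t=28s outcome=S: state=CLOSED
  event#12 t=31s outcome=S: state=CLOSED
  event#13 t=35s outcome=S: state=CLOSED
  event#14 t=38s outcome=F: state=CLOSED

Answer: CCOOOOOOOOCCCC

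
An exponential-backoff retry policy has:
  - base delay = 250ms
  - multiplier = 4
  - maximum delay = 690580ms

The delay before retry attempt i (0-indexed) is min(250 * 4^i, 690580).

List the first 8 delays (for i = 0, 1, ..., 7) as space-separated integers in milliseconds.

Answer: 250 1000 4000 16000 64000 256000 690580 690580

Derivation:
Computing each delay:
  i=0: min(250*4^0, 690580) = 250
  i=1: min(250*4^1, 690580) = 1000
  i=2: min(250*4^2, 690580) = 4000
  i=3: min(250*4^3, 690580) = 16000
  i=4: min(250*4^4, 690580) = 64000
  i=5: min(250*4^5, 690580) = 256000
  i=6: min(250*4^6, 690580) = 690580
  i=7: min(250*4^7, 690580) = 690580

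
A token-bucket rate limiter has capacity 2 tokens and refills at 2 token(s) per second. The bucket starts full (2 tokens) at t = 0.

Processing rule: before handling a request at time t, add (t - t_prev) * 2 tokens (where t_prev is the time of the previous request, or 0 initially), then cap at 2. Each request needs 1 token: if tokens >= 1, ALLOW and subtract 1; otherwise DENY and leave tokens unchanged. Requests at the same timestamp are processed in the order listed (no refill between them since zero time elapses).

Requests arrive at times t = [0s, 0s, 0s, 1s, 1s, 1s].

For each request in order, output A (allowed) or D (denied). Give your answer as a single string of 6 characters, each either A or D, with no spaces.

Simulating step by step:
  req#1 t=0s: ALLOW
  req#2 t=0s: ALLOW
  req#3 t=0s: DENY
  req#4 t=1s: ALLOW
  req#5 t=1s: ALLOW
  req#6 t=1s: DENY

Answer: AADAAD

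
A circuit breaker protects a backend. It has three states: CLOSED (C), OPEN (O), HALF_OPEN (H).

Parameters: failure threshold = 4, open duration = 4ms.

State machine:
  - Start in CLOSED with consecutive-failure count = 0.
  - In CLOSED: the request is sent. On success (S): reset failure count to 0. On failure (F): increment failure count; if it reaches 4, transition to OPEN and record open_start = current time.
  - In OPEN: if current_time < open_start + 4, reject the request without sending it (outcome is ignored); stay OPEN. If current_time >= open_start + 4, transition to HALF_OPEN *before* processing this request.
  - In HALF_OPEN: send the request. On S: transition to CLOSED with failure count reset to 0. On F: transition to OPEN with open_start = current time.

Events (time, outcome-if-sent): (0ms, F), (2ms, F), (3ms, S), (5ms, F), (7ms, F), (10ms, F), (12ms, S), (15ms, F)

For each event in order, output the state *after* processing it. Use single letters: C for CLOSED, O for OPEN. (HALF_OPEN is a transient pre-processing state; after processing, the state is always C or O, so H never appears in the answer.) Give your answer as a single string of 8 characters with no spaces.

Answer: CCCCCCCC

Derivation:
State after each event:
  event#1 t=0ms outcome=F: state=CLOSED
  event#2 t=2ms outcome=F: state=CLOSED
  event#3 t=3ms outcome=S: state=CLOSED
  event#4 t=5ms outcome=F: state=CLOSED
  event#5 t=7ms outcome=F: state=CLOSED
  event#6 t=10ms outcome=F: state=CLOSED
  event#7 t=12ms outcome=S: state=CLOSED
  event#8 t=15ms outcome=F: state=CLOSED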